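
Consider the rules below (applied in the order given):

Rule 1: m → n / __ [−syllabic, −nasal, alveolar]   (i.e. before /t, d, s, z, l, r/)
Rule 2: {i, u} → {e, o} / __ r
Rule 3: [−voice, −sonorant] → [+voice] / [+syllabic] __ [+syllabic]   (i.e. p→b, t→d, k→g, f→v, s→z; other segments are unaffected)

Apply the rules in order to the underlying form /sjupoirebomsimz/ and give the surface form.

sjuboerebonsinz

Rule 1 (nasal place assimilation): /m/ precedes the alveolar consonant /s/, so it assimilates in place to [n]. /m/ precedes the alveolar consonant /z/, so it assimilates in place to [n]. /sjupoirebomsimz/ → sjupoirebonsinz.
Rule 2 (pre-rhotic lowering): /i/ is a high vowel immediately before /r/, so it lowers to [e]. /sjupoirebonsinz/ → sjupoerebonsinz.
Rule 3 (intervocalic voicing): /p/ is a voiceless obstruent between vowels /u/ and /o/, so it voices to [b]. /sjupoerebonsinz/ → sjuboerebonsinz.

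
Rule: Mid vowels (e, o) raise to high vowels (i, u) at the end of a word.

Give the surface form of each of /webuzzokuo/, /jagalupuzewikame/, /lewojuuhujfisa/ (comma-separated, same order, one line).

/webuzzokuo/: /o/ is a mid vowel in word-final position, so it raises to [u]. → [webuzzokuu].
/jagalupuzewikame/: /e/ is a mid vowel in word-final position, so it raises to [i]. → [jagalupuzewikami].
/lewojuuhujfisa/: the rule's environment is not met; surfaces unchanged as [lewojuuhujfisa].

webuzzokuu, jagalupuzewikami, lewojuuhujfisa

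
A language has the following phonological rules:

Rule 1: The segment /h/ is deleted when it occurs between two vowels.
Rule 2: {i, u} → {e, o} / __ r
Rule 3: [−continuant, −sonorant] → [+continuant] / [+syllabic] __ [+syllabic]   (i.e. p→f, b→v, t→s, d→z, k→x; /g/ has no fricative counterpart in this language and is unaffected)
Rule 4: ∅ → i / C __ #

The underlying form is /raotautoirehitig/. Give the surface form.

raosausoereisigi

Rule 1 (intervocalic h-deletion): /h/ occurs between vowels /e/ and /i/, so it deletes. /raotautoirehitig/ → raotautoireitig.
Rule 2 (pre-rhotic lowering): /i/ is a high vowel immediately before /r/, so it lowers to [e]. /raotautoireitig/ → raotautoereitig.
Rule 3 (intervocalic spirantization): /t/ is a stop between vowels /o/ and /a/, so it spirantizes to the fricative [s]. /t/ is a stop between vowels /u/ and /o/, so it spirantizes to the fricative [s]. /t/ is a stop between vowels /i/ and /i/, so it spirantizes to the fricative [s]. /raotautoereitig/ → raosausoereisig.
Rule 4 (final i-epenthesis): the form ends in the consonant /g/, so [i] is inserted word-finally. /raosausoereisig/ → raosausoereisigi.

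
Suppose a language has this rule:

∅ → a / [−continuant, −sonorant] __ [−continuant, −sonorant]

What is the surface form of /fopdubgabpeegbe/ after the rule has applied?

/p/ and /d/ form a stop–stop cluster, so [a] is inserted between them.
/b/ and /g/ form a stop–stop cluster, so [a] is inserted between them.
/b/ and /p/ form a stop–stop cluster, so [a] is inserted between them.
/g/ and /b/ form a stop–stop cluster, so [a] is inserted between them.
Surface form: [fopadubagabapeegabe].

fopadubagabapeegabe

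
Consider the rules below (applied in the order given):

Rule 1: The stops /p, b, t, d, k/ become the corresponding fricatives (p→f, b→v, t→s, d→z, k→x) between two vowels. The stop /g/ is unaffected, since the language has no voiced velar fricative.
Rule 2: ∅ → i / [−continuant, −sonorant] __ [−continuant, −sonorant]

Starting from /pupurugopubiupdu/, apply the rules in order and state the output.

pufurugofuviupidu

Rule 1 (intervocalic spirantization): /p/ is a stop between vowels /u/ and /u/, so it spirantizes to the fricative [f]. /p/ is a stop between vowels /o/ and /u/, so it spirantizes to the fricative [f]. /b/ is a stop between vowels /u/ and /i/, so it spirantizes to the fricative [v]. /pupurugopubiupdu/ → pufurugofuviupdu.
Rule 2 (stop-cluster i-epenthesis): /p/ and /d/ form a stop–stop cluster, so [i] is inserted between them. /pufurugofuviupdu/ → pufurugofuviupidu.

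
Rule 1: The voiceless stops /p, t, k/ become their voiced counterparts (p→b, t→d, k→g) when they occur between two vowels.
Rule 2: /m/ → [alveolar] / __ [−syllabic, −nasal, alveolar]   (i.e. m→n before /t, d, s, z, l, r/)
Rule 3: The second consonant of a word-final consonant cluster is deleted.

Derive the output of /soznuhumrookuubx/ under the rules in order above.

Rule 1 (intervocalic voicing): /k/ is a voiceless stop between vowels /o/ and /u/, so it voices to [g]. /soznuhumrookuubx/ → soznuhumrooguubx.
Rule 2 (nasal place assimilation): /m/ precedes the alveolar consonant /r/, so it assimilates in place to [n]. /soznuhumrooguubx/ → soznuhunrooguubx.
Rule 3 (final cluster simplification): /x/ is the second consonant of a word-final cluster /bx/, so it deletes. /soznuhunrooguubx/ → soznuhunrooguub.

soznuhunrooguub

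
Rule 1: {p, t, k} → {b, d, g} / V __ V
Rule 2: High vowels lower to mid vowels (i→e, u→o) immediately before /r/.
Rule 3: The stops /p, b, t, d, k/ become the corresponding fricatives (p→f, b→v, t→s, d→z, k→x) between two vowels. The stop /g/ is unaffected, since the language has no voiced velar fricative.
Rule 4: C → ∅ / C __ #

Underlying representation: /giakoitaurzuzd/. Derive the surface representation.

giagoizaorzuz

Rule 1 (intervocalic voicing): /k/ is a voiceless stop between vowels /a/ and /o/, so it voices to [g]. /t/ is a voiceless stop between vowels /i/ and /a/, so it voices to [d]. /giakoitaurzuzd/ → giagoidaurzuzd.
Rule 2 (pre-rhotic lowering): /u/ is a high vowel immediately before /r/, so it lowers to [o]. /giagoidaurzuzd/ → giagoidaorzuzd.
Rule 3 (intervocalic spirantization): /d/ is a stop between vowels /i/ and /a/, so it spirantizes to the fricative [z]. /giagoidaorzuzd/ → giagoizaorzuzd.
Rule 4 (final cluster simplification): /d/ is the second consonant of a word-final cluster /zd/, so it deletes. /giagoizaorzuzd/ → giagoizaorzuz.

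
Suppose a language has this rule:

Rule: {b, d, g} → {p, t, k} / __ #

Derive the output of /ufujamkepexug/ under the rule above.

ufujamkepexuk

/g/ is a voiced stop in word-final position, so it devoices to [k].
Surface form: [ufujamkepexuk].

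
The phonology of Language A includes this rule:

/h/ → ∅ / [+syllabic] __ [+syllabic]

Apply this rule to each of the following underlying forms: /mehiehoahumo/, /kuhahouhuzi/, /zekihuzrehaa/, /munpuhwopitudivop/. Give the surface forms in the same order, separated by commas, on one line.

meieoaumo, kuaouuzi, zekiuzreaa, munpuhwopitudivop

/mehiehoahumo/: /h/ occurs between vowels /e/ and /i/, so it deletes. /h/ occurs between vowels /e/ and /o/, so it deletes. /h/ occurs between vowels /a/ and /u/, so it deletes. → [meieoaumo].
/kuhahouhuzi/: /h/ occurs between vowels /u/ and /a/, so it deletes. /h/ occurs between vowels /a/ and /o/, so it deletes. /h/ occurs between vowels /u/ and /u/, so it deletes. → [kuaouuzi].
/zekihuzrehaa/: /h/ occurs between vowels /i/ and /u/, so it deletes. /h/ occurs between vowels /e/ and /a/, so it deletes. → [zekiuzreaa].
/munpuhwopitudivop/: the rule's environment is not met; surfaces unchanged as [munpuhwopitudivop].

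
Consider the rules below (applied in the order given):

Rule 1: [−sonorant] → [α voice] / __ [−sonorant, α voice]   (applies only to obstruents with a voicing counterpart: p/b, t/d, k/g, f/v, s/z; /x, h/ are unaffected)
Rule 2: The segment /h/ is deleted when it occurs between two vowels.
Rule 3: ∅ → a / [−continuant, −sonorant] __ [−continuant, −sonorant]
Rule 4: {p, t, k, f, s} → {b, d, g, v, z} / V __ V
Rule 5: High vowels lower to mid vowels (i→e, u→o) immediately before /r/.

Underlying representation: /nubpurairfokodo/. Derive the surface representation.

Rule 1 (regressive voicing assimilation): /b/ precedes the voiceless obstruent /p/, so it devoices to [p] by assimilation. /nubpurairfokodo/ → nuppurairfokodo.
Rule 2 (intervocalic h-deletion): no segment meets the environment; /nuppurairfokodo/ is unchanged.
Rule 3 (stop-cluster a-epenthesis): /p/ and /p/ form a stop–stop cluster, so [a] is inserted between them. /nuppurairfokodo/ → nupapurairfokodo.
Rule 4 (intervocalic voicing): /p/ is a voiceless obstruent between vowels /u/ and /a/, so it voices to [b]. /p/ is a voiceless obstruent between vowels /a/ and /u/, so it voices to [b]. /k/ is a voiceless obstruent between vowels /o/ and /o/, so it voices to [g]. /nupapurairfokodo/ → nubaburairfogodo.
Rule 5 (pre-rhotic lowering): /u/ is a high vowel immediately before /r/, so it lowers to [o]. /i/ is a high vowel immediately before /r/, so it lowers to [e]. /nubaburairfogodo/ → nubaboraerfogodo.

nubaboraerfogodo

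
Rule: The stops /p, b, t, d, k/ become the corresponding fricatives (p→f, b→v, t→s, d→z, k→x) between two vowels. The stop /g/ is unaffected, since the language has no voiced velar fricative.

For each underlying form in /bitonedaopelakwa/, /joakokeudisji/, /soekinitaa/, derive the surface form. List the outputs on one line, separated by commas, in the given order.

bisonezaofelakwa, joaxoxeuzisji, soexinisaa

/bitonedaopelakwa/: /t/ is a stop between vowels /i/ and /o/, so it spirantizes to the fricative [s]. /d/ is a stop between vowels /e/ and /a/, so it spirantizes to the fricative [z]. /p/ is a stop between vowels /o/ and /e/, so it spirantizes to the fricative [f]. → [bisonezaofelakwa].
/joakokeudisji/: /k/ is a stop between vowels /a/ and /o/, so it spirantizes to the fricative [x]. /k/ is a stop between vowels /o/ and /e/, so it spirantizes to the fricative [x]. /d/ is a stop between vowels /u/ and /i/, so it spirantizes to the fricative [z]. → [joaxoxeuzisji].
/soekinitaa/: /k/ is a stop between vowels /e/ and /i/, so it spirantizes to the fricative [x]. /t/ is a stop between vowels /i/ and /a/, so it spirantizes to the fricative [s]. → [soexinisaa].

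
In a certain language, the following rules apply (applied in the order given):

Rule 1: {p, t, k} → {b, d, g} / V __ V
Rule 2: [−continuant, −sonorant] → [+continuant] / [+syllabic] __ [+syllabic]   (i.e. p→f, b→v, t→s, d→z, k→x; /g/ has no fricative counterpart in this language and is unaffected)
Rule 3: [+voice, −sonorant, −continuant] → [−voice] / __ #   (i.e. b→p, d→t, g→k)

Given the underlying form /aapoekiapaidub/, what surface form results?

Rule 1 (intervocalic voicing): /p/ is a voiceless stop between vowels /a/ and /o/, so it voices to [b]. /k/ is a voiceless stop between vowels /e/ and /i/, so it voices to [g]. /p/ is a voiceless stop between vowels /a/ and /a/, so it voices to [b]. /aapoekiapaidub/ → aaboegiabaidub.
Rule 2 (intervocalic spirantization): /b/ is a stop between vowels /a/ and /o/, so it spirantizes to the fricative [v]. /b/ is a stop between vowels /a/ and /a/, so it spirantizes to the fricative [v]. /d/ is a stop between vowels /i/ and /u/, so it spirantizes to the fricative [z]. /aaboegiabaidub/ → aavoegiavaizub.
Rule 3 (final devoicing): /b/ is a voiced stop in word-final position, so it devoices to [p]. /aavoegiavaizub/ → aavoegiavaizup.

aavoegiavaizup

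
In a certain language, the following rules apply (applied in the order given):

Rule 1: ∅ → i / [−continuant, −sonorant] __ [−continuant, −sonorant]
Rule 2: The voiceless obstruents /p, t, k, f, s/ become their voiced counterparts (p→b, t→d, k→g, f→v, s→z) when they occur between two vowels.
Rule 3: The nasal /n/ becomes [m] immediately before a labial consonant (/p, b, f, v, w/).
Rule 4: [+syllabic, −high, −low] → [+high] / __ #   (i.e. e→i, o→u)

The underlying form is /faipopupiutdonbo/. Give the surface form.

Rule 1 (stop-cluster i-epenthesis): /t/ and /d/ form a stop–stop cluster, so [i] is inserted between them. /faipopupiutdonbo/ → faipopupiutidonbo.
Rule 2 (intervocalic voicing): /p/ is a voiceless obstruent between vowels /i/ and /o/, so it voices to [b]. /p/ is a voiceless obstruent between vowels /o/ and /u/, so it voices to [b]. /p/ is a voiceless obstruent between vowels /u/ and /i/, so it voices to [b]. /t/ is a voiceless obstruent between vowels /u/ and /i/, so it voices to [d]. /faipopupiutidonbo/ → faibobubiudidonbo.
Rule 3 (nasal place assimilation): /n/ precedes the labial consonant /b/, so it assimilates in place to [m]. /faibobubiudidonbo/ → faibobubiudidombo.
Rule 4 (final vowel raising): /o/ is a mid vowel in word-final position, so it raises to [u]. /faibobubiudidombo/ → faibobubiudidombu.

faibobubiudidombu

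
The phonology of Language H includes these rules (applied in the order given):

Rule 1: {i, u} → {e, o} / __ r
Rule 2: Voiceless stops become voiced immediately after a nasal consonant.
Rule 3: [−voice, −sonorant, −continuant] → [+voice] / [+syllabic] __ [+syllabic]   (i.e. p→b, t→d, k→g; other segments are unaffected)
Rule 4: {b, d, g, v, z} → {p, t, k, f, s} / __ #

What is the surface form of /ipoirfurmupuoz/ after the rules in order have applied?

Rule 1 (pre-rhotic lowering): /i/ is a high vowel immediately before /r/, so it lowers to [e]. /u/ is a high vowel immediately before /r/, so it lowers to [o]. /ipoirfurmupuoz/ → ipoerformupuoz.
Rule 2 (post-nasal voicing): no segment meets the environment; /ipoerformupuoz/ is unchanged.
Rule 3 (intervocalic voicing): /p/ is a voiceless stop between vowels /i/ and /o/, so it voices to [b]. /p/ is a voiceless stop between vowels /u/ and /u/, so it voices to [b]. /ipoerformupuoz/ → iboerformubuoz.
Rule 4 (final devoicing): /z/ is a voiced obstruent in word-final position, so it devoices to [s]. /iboerformubuoz/ → iboerformubuos.

iboerformubuos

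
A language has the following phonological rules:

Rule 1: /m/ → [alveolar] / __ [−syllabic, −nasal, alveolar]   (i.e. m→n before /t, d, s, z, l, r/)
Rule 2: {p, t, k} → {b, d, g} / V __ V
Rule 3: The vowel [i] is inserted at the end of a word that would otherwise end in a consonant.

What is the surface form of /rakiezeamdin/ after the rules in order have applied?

Rule 1 (nasal place assimilation): /m/ precedes the alveolar consonant /d/, so it assimilates in place to [n]. /rakiezeamdin/ → rakiezeandin.
Rule 2 (intervocalic voicing): /k/ is a voiceless stop between vowels /a/ and /i/, so it voices to [g]. /rakiezeandin/ → ragiezeandin.
Rule 3 (final i-epenthesis): the form ends in the consonant /n/, so [i] is inserted word-finally. /ragiezeandin/ → ragiezeandini.

ragiezeandini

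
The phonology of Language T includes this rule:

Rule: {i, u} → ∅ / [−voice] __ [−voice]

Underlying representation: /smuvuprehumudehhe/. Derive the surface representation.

No segment of /smuvuprehumudehhe/ meets the structural description of the rule, so the form surfaces unchanged.

smuvuprehumudehhe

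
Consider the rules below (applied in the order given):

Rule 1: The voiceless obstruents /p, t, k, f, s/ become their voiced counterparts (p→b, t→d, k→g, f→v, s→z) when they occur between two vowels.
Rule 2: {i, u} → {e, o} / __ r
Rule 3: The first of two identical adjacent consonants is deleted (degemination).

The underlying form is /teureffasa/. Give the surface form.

Rule 1 (intervocalic voicing): /s/ is a voiceless obstruent between vowels /a/ and /a/, so it voices to [z]. /teureffasa/ → teureffaza.
Rule 2 (pre-rhotic lowering): /u/ is a high vowel immediately before /r/, so it lowers to [o]. /teureffaza/ → teoreffaza.
Rule 3 (degemination): /ff/ is a geminate; the first /f/ deletes. /teoreffaza/ → teorefaza.

teorefaza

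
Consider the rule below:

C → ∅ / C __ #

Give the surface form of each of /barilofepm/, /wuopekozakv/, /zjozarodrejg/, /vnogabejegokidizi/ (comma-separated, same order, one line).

/barilofepm/: /m/ is the second consonant of a word-final cluster /pm/, so it deletes. → [barilofep].
/wuopekozakv/: /v/ is the second consonant of a word-final cluster /kv/, so it deletes. → [wuopekozak].
/zjozarodrejg/: /g/ is the second consonant of a word-final cluster /jg/, so it deletes. → [zjozarodrej].
/vnogabejegokidizi/: the rule's environment is not met; surfaces unchanged as [vnogabejegokidizi].

barilofep, wuopekozak, zjozarodrej, vnogabejegokidizi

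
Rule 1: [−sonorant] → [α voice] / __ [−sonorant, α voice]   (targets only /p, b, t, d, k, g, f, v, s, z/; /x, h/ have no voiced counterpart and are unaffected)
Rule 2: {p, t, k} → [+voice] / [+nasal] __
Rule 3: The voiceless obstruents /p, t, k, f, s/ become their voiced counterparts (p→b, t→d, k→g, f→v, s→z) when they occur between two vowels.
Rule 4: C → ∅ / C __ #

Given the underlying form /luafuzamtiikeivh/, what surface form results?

Rule 1 (regressive voicing assimilation): /v/ precedes the voiceless obstruent /h/, so it devoices to [f] by assimilation. /luafuzamtiikeivh/ → luafuzamtiikeifh.
Rule 2 (post-nasal voicing): /t/ is a voiceless stop immediately after the nasal /m/, so it voices to [d]. /luafuzamtiikeifh/ → luafuzamdiikeifh.
Rule 3 (intervocalic voicing): /f/ is a voiceless obstruent between vowels /a/ and /u/, so it voices to [v]. /k/ is a voiceless obstruent between vowels /i/ and /e/, so it voices to [g]. /luafuzamdiikeifh/ → luavuzamdiigeifh.
Rule 4 (final cluster simplification): /h/ is the second consonant of a word-final cluster /fh/, so it deletes. /luavuzamdiigeifh/ → luavuzamdiigeif.

luavuzamdiigeif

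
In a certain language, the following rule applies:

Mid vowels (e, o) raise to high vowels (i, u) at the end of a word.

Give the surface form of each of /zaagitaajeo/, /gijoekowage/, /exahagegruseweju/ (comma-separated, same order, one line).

zaagitaajeu, gijoekowagi, exahagegruseweju

/zaagitaajeo/: /o/ is a mid vowel in word-final position, so it raises to [u]. → [zaagitaajeu].
/gijoekowage/: /e/ is a mid vowel in word-final position, so it raises to [i]. → [gijoekowagi].
/exahagegruseweju/: the rule's environment is not met; surfaces unchanged as [exahagegruseweju].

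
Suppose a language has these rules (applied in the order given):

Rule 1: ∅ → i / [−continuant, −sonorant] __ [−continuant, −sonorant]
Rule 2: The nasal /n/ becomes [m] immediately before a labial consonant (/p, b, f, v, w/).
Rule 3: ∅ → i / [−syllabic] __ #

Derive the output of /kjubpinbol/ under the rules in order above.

kjubipimboli

Rule 1 (stop-cluster i-epenthesis): /b/ and /p/ form a stop–stop cluster, so [i] is inserted between them. /kjubpinbol/ → kjubipinbol.
Rule 2 (nasal place assimilation): /n/ precedes the labial consonant /b/, so it assimilates in place to [m]. /kjubipinbol/ → kjubipimbol.
Rule 3 (final i-epenthesis): the form ends in the consonant /l/, so [i] is inserted word-finally. /kjubipimbol/ → kjubipimboli.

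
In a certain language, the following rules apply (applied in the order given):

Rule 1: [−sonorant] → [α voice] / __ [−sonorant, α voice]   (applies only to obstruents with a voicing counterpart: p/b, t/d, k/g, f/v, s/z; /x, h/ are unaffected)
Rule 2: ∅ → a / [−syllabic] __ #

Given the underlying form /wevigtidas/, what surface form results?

Rule 1 (regressive voicing assimilation): /g/ precedes the voiceless obstruent /t/, so it devoices to [k] by assimilation. /wevigtidas/ → weviktidas.
Rule 2 (final a-epenthesis): the form ends in the consonant /s/, so [a] is inserted word-finally. /weviktidas/ → weviktidasa.

weviktidasa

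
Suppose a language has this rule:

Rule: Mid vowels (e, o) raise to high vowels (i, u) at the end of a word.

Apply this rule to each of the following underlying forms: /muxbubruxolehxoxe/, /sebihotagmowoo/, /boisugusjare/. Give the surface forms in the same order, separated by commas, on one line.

/muxbubruxolehxoxe/: /e/ is a mid vowel in word-final position, so it raises to [i]. → [muxbubruxolehxoxi].
/sebihotagmowoo/: /o/ is a mid vowel in word-final position, so it raises to [u]. → [sebihotagmowou].
/boisugusjare/: /e/ is a mid vowel in word-final position, so it raises to [i]. → [boisugusjari].

muxbubruxolehxoxi, sebihotagmowou, boisugusjari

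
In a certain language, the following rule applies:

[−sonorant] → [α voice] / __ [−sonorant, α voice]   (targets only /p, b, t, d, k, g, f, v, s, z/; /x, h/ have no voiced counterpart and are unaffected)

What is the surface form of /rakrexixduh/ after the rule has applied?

No segment of /rakrexixduh/ meets the structural description of the rule, so the form surfaces unchanged.

rakrexixduh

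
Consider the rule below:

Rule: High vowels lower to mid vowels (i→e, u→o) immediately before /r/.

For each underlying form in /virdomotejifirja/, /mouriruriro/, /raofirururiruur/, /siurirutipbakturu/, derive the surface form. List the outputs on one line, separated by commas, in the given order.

/virdomotejifirja/: /i/ is a high vowel immediately before /r/, so it lowers to [e]. /i/ is a high vowel immediately before /r/, so it lowers to [e]. → [verdomotejiferja].
/mouriruriro/: /u/ is a high vowel immediately before /r/, so it lowers to [o]. /i/ is a high vowel immediately before /r/, so it lowers to [e]. /u/ is a high vowel immediately before /r/, so it lowers to [o]. /i/ is a high vowel immediately before /r/, so it lowers to [e]. → [moorerorero].
/raofirururiruur/: /i/ is a high vowel immediately before /r/, so it lowers to [e]. /u/ is a high vowel immediately before /r/, so it lowers to [o]. /u/ is a high vowel immediately before /r/, so it lowers to [o]. /i/ is a high vowel immediately before /r/, so it lowers to [e]. /u/ is a high vowel immediately before /r/, so it lowers to [o]. → [raoferororeruor].
/siurirutipbakturu/: /u/ is a high vowel immediately before /r/, so it lowers to [o]. /i/ is a high vowel immediately before /r/, so it lowers to [e]. /u/ is a high vowel immediately before /r/, so it lowers to [o]. → [siorerutipbaktoru].

verdomotejiferja, moorerorero, raoferororeruor, siorerutipbaktoru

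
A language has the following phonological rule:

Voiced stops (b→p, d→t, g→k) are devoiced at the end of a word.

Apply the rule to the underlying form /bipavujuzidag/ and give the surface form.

Scanning /bipavujuzidag/: /b/ at position 1 is not in the conditioning environment; /d/ at position 11 is not in the conditioning environment; /g/ is a voiced stop in word-final position, so it devoices to [k].
Result: [bipavujuzidak].

bipavujuzidak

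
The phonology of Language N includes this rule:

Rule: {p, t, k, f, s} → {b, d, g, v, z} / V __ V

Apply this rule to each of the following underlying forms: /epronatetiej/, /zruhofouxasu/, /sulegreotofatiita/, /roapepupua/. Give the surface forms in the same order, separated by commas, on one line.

/epronatetiej/: /t/ is a voiceless obstruent between vowels /a/ and /e/, so it voices to [d]. /t/ is a voiceless obstruent between vowels /e/ and /i/, so it voices to [d]. → [epronadediej].
/zruhofouxasu/: /f/ is a voiceless obstruent between vowels /o/ and /o/, so it voices to [v]. /s/ is a voiceless obstruent between vowels /a/ and /u/, so it voices to [z]. → [zruhovouxazu].
/sulegreotofatiita/: /t/ is a voiceless obstruent between vowels /o/ and /o/, so it voices to [d]. /f/ is a voiceless obstruent between vowels /o/ and /a/, so it voices to [v]. /t/ is a voiceless obstruent between vowels /a/ and /i/, so it voices to [d]. /t/ is a voiceless obstruent between vowels /i/ and /a/, so it voices to [d]. → [sulegreodovadiida].
/roapepupua/: /p/ is a voiceless obstruent between vowels /a/ and /e/, so it voices to [b]. /p/ is a voiceless obstruent between vowels /e/ and /u/, so it voices to [b]. /p/ is a voiceless obstruent between vowels /u/ and /u/, so it voices to [b]. → [roabebubua].

epronadediej, zruhovouxazu, sulegreodovadiida, roabebubua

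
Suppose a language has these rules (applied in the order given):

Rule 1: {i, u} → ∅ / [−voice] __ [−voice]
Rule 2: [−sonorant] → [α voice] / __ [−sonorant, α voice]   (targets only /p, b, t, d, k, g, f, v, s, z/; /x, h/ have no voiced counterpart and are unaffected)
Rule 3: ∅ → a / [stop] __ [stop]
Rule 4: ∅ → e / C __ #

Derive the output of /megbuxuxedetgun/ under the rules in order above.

Rule 1 (high vowel syncope): /u/ is a high vowel flanked by voiceless consonants /x/ and /x/, so it deletes. /megbuxuxedetgun/ → megbuxxedetgun.
Rule 2 (regressive voicing assimilation): /t/ precedes the voiced obstruent /g/, so it voices to [d] by assimilation. /megbuxxedetgun/ → megbuxxededgun.
Rule 3 (stop-cluster a-epenthesis): /g/ and /b/ form a stop–stop cluster, so [a] is inserted between them. /d/ and /g/ form a stop–stop cluster, so [a] is inserted between them. /megbuxxededgun/ → megabuxxededagun.
Rule 4 (final e-epenthesis): the form ends in the consonant /n/, so [e] is inserted word-finally. /megabuxxededagun/ → megabuxxededagune.

megabuxxededagune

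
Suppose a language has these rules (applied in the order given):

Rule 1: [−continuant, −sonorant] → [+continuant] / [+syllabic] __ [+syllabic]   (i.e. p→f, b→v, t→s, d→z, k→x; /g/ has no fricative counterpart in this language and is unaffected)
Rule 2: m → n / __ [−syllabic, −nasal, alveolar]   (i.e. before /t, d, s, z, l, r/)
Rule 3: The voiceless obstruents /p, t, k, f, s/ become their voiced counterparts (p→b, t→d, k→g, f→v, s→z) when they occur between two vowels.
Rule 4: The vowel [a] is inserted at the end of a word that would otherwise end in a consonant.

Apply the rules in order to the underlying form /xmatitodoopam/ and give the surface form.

xmazizozoovama

Rule 1 (intervocalic spirantization): /t/ is a stop between vowels /a/ and /i/, so it spirantizes to the fricative [s]. /t/ is a stop between vowels /i/ and /o/, so it spirantizes to the fricative [s]. /d/ is a stop between vowels /o/ and /o/, so it spirantizes to the fricative [z]. /p/ is a stop between vowels /o/ and /a/, so it spirantizes to the fricative [f]. /xmatitodoopam/ → xmasisozoofam.
Rule 2 (nasal place assimilation): no segment meets the environment; /xmasisozoofam/ is unchanged.
Rule 3 (intervocalic voicing): /s/ is a voiceless obstruent between vowels /a/ and /i/, so it voices to [z]. /s/ is a voiceless obstruent between vowels /i/ and /o/, so it voices to [z]. /f/ is a voiceless obstruent between vowels /o/ and /a/, so it voices to [v]. /xmasisozoofam/ → xmazizozoovam.
Rule 4 (final a-epenthesis): the form ends in the consonant /m/, so [a] is inserted word-finally. /xmazizozoovam/ → xmazizozoovama.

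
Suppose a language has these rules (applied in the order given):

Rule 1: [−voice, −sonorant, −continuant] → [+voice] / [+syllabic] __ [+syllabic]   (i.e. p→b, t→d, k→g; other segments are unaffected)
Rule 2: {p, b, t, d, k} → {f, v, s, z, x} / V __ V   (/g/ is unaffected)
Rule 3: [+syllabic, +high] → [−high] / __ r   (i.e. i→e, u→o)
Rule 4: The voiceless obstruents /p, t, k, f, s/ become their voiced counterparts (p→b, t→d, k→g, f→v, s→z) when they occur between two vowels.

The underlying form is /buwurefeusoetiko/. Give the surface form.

Rule 1 (intervocalic voicing): /t/ is a voiceless stop between vowels /e/ and /i/, so it voices to [d]. /k/ is a voiceless stop between vowels /i/ and /o/, so it voices to [g]. /buwurefeusoetiko/ → buwurefeusoedigo.
Rule 2 (intervocalic spirantization): /d/ is a stop between vowels /e/ and /i/, so it spirantizes to the fricative [z]. /buwurefeusoedigo/ → buwurefeusoezigo.
Rule 3 (pre-rhotic lowering): /u/ is a high vowel immediately before /r/, so it lowers to [o]. /buwurefeusoezigo/ → buworefeusoezigo.
Rule 4 (intervocalic voicing): /f/ is a voiceless obstruent between vowels /e/ and /e/, so it voices to [v]. /s/ is a voiceless obstruent between vowels /u/ and /o/, so it voices to [z]. /buworefeusoezigo/ → buworeveuzoezigo.

buworeveuzoezigo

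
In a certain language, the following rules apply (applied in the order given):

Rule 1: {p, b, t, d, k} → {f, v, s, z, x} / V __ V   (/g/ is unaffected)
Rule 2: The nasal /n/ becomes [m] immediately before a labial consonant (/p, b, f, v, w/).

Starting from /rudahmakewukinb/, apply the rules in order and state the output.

ruzahmaxewuximb

Rule 1 (intervocalic spirantization): /d/ is a stop between vowels /u/ and /a/, so it spirantizes to the fricative [z]. /k/ is a stop between vowels /a/ and /e/, so it spirantizes to the fricative [x]. /k/ is a stop between vowels /u/ and /i/, so it spirantizes to the fricative [x]. /rudahmakewukinb/ → ruzahmaxewuxinb.
Rule 2 (nasal place assimilation): /n/ precedes the labial consonant /b/, so it assimilates in place to [m]. /ruzahmaxewuxinb/ → ruzahmaxewuximb.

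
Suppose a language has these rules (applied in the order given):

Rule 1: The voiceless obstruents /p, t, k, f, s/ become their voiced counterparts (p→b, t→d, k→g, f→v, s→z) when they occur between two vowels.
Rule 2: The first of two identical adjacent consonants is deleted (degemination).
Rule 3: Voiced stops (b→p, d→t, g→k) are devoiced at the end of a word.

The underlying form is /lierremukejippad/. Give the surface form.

lieremugejipat

Rule 1 (intervocalic voicing): /k/ is a voiceless obstruent between vowels /u/ and /e/, so it voices to [g]. /lierremukejippad/ → lierremugejippad.
Rule 2 (degemination): /rr/ is a geminate; the first /r/ deletes. /pp/ is a geminate; the first /p/ deletes. /lierremugejippad/ → lieremugejipad.
Rule 3 (final devoicing): /d/ is a voiced stop in word-final position, so it devoices to [t]. /lieremugejipad/ → lieremugejipat.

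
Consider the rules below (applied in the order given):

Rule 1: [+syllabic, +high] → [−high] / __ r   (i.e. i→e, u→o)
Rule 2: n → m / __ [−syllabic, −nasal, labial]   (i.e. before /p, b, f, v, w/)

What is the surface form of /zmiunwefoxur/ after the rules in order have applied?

zmiumwefoxor

Rule 1 (pre-rhotic lowering): /u/ is a high vowel immediately before /r/, so it lowers to [o]. /zmiunwefoxur/ → zmiunwefoxor.
Rule 2 (nasal place assimilation): /n/ precedes the labial consonant /w/, so it assimilates in place to [m]. /zmiunwefoxor/ → zmiumwefoxor.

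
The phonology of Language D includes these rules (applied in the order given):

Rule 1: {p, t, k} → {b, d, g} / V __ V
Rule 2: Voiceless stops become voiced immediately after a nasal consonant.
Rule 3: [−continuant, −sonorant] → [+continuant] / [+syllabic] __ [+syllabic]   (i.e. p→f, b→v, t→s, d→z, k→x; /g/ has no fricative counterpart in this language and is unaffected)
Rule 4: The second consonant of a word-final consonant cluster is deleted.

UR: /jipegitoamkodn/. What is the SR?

Rule 1 (intervocalic voicing): /p/ is a voiceless stop between vowels /i/ and /e/, so it voices to [b]. /t/ is a voiceless stop between vowels /i/ and /o/, so it voices to [d]. /jipegitoamkodn/ → jibegidoamkodn.
Rule 2 (post-nasal voicing): /k/ is a voiceless stop immediately after the nasal /m/, so it voices to [g]. /jibegidoamkodn/ → jibegidoamgodn.
Rule 3 (intervocalic spirantization): /b/ is a stop between vowels /i/ and /e/, so it spirantizes to the fricative [v]. /d/ is a stop between vowels /i/ and /o/, so it spirantizes to the fricative [z]. /jibegidoamgodn/ → jivegizoamgodn.
Rule 4 (final cluster simplification): /n/ is the second consonant of a word-final cluster /dn/, so it deletes. /jivegizoamgodn/ → jivegizoamgod.

jivegizoamgod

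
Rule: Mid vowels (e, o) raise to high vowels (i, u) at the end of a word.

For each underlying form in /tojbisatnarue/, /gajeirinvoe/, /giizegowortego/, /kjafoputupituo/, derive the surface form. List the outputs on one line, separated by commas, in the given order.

/tojbisatnarue/: /e/ is a mid vowel in word-final position, so it raises to [i]. → [tojbisatnarui].
/gajeirinvoe/: /e/ is a mid vowel in word-final position, so it raises to [i]. → [gajeirinvoi].
/giizegowortego/: /o/ is a mid vowel in word-final position, so it raises to [u]. → [giizegowortegu].
/kjafoputupituo/: /o/ is a mid vowel in word-final position, so it raises to [u]. → [kjafoputupituu].

tojbisatnarui, gajeirinvoi, giizegowortegu, kjafoputupituu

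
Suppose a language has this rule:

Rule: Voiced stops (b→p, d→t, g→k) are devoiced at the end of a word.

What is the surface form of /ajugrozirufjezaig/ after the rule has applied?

Scanning /ajugrozirufjezaig/: /g/ at position 4 is not in the conditioning environment; /g/ is a voiced stop in word-final position, so it devoices to [k].
Result: [ajugrozirufjezaik].

ajugrozirufjezaik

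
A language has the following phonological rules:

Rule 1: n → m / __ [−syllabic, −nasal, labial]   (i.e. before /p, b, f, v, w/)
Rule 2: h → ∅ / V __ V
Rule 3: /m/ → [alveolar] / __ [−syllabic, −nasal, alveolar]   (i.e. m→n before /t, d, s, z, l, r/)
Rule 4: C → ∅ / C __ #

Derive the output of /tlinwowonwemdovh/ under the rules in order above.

tlimwowomwendov

Rule 1 (nasal place assimilation): /n/ precedes the labial consonant /w/, so it assimilates in place to [m]. /n/ precedes the labial consonant /w/, so it assimilates in place to [m]. /tlinwowonwemdovh/ → tlimwowomwemdovh.
Rule 2 (intervocalic h-deletion): no segment meets the environment; /tlimwowomwemdovh/ is unchanged.
Rule 3 (nasal place assimilation): /m/ precedes the alveolar consonant /d/, so it assimilates in place to [n]. /tlimwowomwemdovh/ → tlimwowomwendovh.
Rule 4 (final cluster simplification): /h/ is the second consonant of a word-final cluster /vh/, so it deletes. /tlimwowomwendovh/ → tlimwowomwendov.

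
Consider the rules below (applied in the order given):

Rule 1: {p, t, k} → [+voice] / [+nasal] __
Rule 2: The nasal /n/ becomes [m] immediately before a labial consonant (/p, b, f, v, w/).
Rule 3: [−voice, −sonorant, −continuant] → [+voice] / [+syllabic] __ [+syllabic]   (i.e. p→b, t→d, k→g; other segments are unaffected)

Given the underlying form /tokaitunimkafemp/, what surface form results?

Rule 1 (post-nasal voicing): /k/ is a voiceless stop immediately after the nasal /m/, so it voices to [g]. /p/ is a voiceless stop immediately after the nasal /m/, so it voices to [b]. /tokaitunimkafemp/ → tokaitunimgafemb.
Rule 2 (nasal place assimilation): no segment meets the environment; /tokaitunimgafemb/ is unchanged.
Rule 3 (intervocalic voicing): /k/ is a voiceless stop between vowels /o/ and /a/, so it voices to [g]. /t/ is a voiceless stop between vowels /i/ and /u/, so it voices to [d]. /tokaitunimgafemb/ → togaidunimgafemb.

togaidunimgafemb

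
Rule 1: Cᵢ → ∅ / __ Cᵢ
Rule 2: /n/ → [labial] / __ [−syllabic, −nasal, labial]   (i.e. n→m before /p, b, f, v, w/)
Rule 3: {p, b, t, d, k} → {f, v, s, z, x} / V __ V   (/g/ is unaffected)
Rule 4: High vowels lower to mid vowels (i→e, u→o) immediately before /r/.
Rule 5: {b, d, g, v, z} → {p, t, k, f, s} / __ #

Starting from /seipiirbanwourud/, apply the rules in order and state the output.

seifierbamwoorut

Rule 1 (degemination): no segment meets the environment; /seipiirbanwourud/ is unchanged.
Rule 2 (nasal place assimilation): /n/ precedes the labial consonant /w/, so it assimilates in place to [m]. /seipiirbanwourud/ → seipiirbamwourud.
Rule 3 (intervocalic spirantization): /p/ is a stop between vowels /i/ and /i/, so it spirantizes to the fricative [f]. /seipiirbamwourud/ → seifiirbamwourud.
Rule 4 (pre-rhotic lowering): /i/ is a high vowel immediately before /r/, so it lowers to [e]. /u/ is a high vowel immediately before /r/, so it lowers to [o]. /seifiirbamwourud/ → seifierbamwoorud.
Rule 5 (final devoicing): /d/ is a voiced obstruent in word-final position, so it devoices to [t]. /seifierbamwoorud/ → seifierbamwoorut.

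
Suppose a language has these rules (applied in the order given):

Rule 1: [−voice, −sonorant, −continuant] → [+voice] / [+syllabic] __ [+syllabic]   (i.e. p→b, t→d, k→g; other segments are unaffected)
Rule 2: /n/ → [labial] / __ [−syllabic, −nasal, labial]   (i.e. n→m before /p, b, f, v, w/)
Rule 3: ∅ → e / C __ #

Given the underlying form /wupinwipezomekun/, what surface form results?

Rule 1 (intervocalic voicing): /p/ is a voiceless stop between vowels /u/ and /i/, so it voices to [b]. /p/ is a voiceless stop between vowels /i/ and /e/, so it voices to [b]. /k/ is a voiceless stop between vowels /e/ and /u/, so it voices to [g]. /wupinwipezomekun/ → wubinwibezomegun.
Rule 2 (nasal place assimilation): /n/ precedes the labial consonant /w/, so it assimilates in place to [m]. /wubinwibezomegun/ → wubimwibezomegun.
Rule 3 (final e-epenthesis): the form ends in the consonant /n/, so [e] is inserted word-finally. /wubimwibezomegun/ → wubimwibezomegune.

wubimwibezomegune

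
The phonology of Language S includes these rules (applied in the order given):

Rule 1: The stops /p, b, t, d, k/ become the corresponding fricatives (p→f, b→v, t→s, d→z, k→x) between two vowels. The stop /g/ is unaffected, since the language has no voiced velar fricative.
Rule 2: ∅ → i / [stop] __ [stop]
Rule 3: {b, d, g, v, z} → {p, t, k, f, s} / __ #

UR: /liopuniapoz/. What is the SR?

Rule 1 (intervocalic spirantization): /p/ is a stop between vowels /o/ and /u/, so it spirantizes to the fricative [f]. /p/ is a stop between vowels /a/ and /o/, so it spirantizes to the fricative [f]. /liopuniapoz/ → liofuniafoz.
Rule 2 (stop-cluster i-epenthesis): no segment meets the environment; /liofuniafoz/ is unchanged.
Rule 3 (final devoicing): /z/ is a voiced obstruent in word-final position, so it devoices to [s]. /liofuniafoz/ → liofuniafos.

liofuniafos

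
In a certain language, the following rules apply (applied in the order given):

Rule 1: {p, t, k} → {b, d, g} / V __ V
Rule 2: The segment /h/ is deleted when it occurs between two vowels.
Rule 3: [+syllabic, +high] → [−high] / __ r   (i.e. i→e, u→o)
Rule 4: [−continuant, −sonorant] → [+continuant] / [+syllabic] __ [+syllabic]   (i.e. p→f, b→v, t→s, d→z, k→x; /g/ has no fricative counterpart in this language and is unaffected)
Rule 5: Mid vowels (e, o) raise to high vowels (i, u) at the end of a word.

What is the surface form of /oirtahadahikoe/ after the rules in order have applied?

Rule 1 (intervocalic voicing): /k/ is a voiceless stop between vowels /i/ and /o/, so it voices to [g]. /oirtahadahikoe/ → oirtahadahigoe.
Rule 2 (intervocalic h-deletion): /h/ occurs between vowels /a/ and /a/, so it deletes. /h/ occurs between vowels /a/ and /i/, so it deletes. /oirtahadahigoe/ → oirtaadaigoe.
Rule 3 (pre-rhotic lowering): /i/ is a high vowel immediately before /r/, so it lowers to [e]. /oirtaadaigoe/ → oertaadaigoe.
Rule 4 (intervocalic spirantization): /d/ is a stop between vowels /a/ and /a/, so it spirantizes to the fricative [z]. /oertaadaigoe/ → oertaazaigoe.
Rule 5 (final vowel raising): /e/ is a mid vowel in word-final position, so it raises to [i]. /oertaazaigoe/ → oertaazaigoi.

oertaazaigoi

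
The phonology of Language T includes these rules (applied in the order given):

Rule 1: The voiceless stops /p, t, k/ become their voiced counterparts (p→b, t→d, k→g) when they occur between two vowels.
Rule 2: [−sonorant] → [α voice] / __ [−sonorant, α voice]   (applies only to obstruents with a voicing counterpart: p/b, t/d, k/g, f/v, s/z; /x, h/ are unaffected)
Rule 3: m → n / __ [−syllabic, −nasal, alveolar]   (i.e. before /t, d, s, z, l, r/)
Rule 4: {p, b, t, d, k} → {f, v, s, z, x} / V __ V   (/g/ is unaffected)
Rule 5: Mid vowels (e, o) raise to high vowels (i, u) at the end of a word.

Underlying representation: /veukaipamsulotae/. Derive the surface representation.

Rule 1 (intervocalic voicing): /k/ is a voiceless stop between vowels /u/ and /a/, so it voices to [g]. /p/ is a voiceless stop between vowels /i/ and /a/, so it voices to [b]. /t/ is a voiceless stop between vowels /o/ and /a/, so it voices to [d]. /veukaipamsulotae/ → veugaibamsulodae.
Rule 2 (regressive voicing assimilation): no segment meets the environment; /veugaibamsulodae/ is unchanged.
Rule 3 (nasal place assimilation): /m/ precedes the alveolar consonant /s/, so it assimilates in place to [n]. /veugaibamsulodae/ → veugaibansulodae.
Rule 4 (intervocalic spirantization): /b/ is a stop between vowels /i/ and /a/, so it spirantizes to the fricative [v]. /d/ is a stop between vowels /o/ and /a/, so it spirantizes to the fricative [z]. /veugaibansulodae/ → veugaivansulozae.
Rule 5 (final vowel raising): /e/ is a mid vowel in word-final position, so it raises to [i]. /veugaivansulozae/ → veugaivansulozai.

veugaivansulozai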